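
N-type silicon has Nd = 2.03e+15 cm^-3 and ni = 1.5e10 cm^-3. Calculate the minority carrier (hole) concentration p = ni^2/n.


Step 1: Since Nd >> ni, n ≈ Nd = 2.03e+15 cm^-3
Step 2: p = ni^2 / n = (1.5e10)^2 / 2.03e+15
Step 3: p = 2.25e20 / 2.03e+15 = 1.11e+05 cm^-3

1.11e+05


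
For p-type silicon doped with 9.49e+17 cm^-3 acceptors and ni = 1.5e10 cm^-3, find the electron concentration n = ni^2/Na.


Step 1: Majority hole concentration p ≈ Na = 9.49e+17 cm^-3
Step 2: n = ni^2 / Na = (1.5e10)^2 / 9.49e+17
Step 3: n = 2.37e+02 cm^-3

2.37e+02


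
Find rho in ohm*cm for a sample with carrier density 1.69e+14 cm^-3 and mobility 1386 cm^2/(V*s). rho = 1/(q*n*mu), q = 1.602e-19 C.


Step 1: sigma = q * n * mu = 1.602e-19 * 1.69e+14 * 1386 = 3.75243e-02 S/cm
Step 2: rho = 1 / sigma = 1 / 3.75243e-02 = 26.65 ohm*cm

26.65


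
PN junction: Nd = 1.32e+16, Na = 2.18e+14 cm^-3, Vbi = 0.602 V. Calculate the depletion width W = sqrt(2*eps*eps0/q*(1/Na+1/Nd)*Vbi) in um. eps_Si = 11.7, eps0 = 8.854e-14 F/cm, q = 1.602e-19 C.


Step 1: 1/Na + 1/Nd = 1/2.18e+14 + 1/1.32e+16 = 4.66291e-15
Step 2: 2*eps*eps0/q = 2*11.7*8.854e-14/1.602e-19 = 1.293281e+07
Step 3: W^2 = 1.293281e+07 * 4.66291e-15 * 0.602 = 3.63033e-08
Step 4: W = sqrt(3.63033e-08) = 1.905e-04 cm = 1.905 um

1.905


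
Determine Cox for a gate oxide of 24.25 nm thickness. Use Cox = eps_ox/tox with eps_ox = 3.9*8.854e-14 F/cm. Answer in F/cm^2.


Step 1: eps_ox = 3.9 * 8.854e-14 = 3.45306e-13 F/cm
Step 2: tox in cm = 24.25 nm * 1e-7 = 2.4250e-06 cm
Step 3: Cox = 3.45306e-13 / 2.4250e-06 = 1.42e-07 F/cm^2

1.42e-07


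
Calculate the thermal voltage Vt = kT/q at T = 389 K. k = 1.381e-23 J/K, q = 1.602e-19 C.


Step 1: kT = 1.381e-23 * 389 = 5.37209e-21 J
Step 2: Vt = kT/q = 5.37209e-21 / 1.602e-19
Step 3: Vt = 0.03353 V

0.03353


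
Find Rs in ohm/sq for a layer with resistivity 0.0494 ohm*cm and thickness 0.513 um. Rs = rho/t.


Step 1: Convert thickness to cm: t = 0.513 um = 5.1300e-05 cm
Step 2: Rs = rho / t = 0.0494 / 5.1300e-05
Step 3: Rs = 963.0 ohm/sq

963.0


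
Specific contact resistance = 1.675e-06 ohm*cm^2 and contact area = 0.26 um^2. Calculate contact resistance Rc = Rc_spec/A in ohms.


Step 1: Convert area to cm^2: 0.26 um^2 = 2.6000e-09 cm^2
Step 2: Rc = Rc_spec / A = 1.675e-06 / 2.6000e-09
Step 3: Rc = 6.44e+02 ohms

6.44e+02


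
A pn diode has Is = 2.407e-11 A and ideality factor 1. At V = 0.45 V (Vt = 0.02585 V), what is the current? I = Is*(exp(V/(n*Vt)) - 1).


Step 1: V/(n*Vt) = 0.45/(1*0.02585) = 17.4081
Step 2: exp(17.4081) = 3.6328e+07
Step 3: I = 2.407e-11 * (3.6328e+07 - 1) = 8.74e-04 A

8.74e-04


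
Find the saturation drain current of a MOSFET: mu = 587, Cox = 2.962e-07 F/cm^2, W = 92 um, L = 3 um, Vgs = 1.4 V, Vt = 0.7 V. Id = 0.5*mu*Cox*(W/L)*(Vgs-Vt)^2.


Step 1: Overdrive voltage Vov = Vgs - Vt = 1.4 - 0.7 = 0.7 V
Step 2: W/L = 92/3 = 30.6667
Step 3: Id = 0.5 * 587 * 2.962e-07 * 30.6667 * 0.7^2
Step 4: Id = 1.31e-03 A

1.31e-03


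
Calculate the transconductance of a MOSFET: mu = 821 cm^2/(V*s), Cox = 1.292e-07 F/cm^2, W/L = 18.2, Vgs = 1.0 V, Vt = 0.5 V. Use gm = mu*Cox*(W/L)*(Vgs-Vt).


Step 1: Vov = Vgs - Vt = 1.0 - 0.5 = 0.5 V
Step 2: gm = mu * Cox * (W/L) * Vov
Step 3: gm = 821 * 1.292e-07 * 18.2 * 0.5 = 9.65e-04 S

9.65e-04


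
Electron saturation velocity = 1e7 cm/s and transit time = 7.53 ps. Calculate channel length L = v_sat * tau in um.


Step 1: tau in seconds = 7.53 ps * 1e-12 = 7.5300e-12 s
Step 2: L = v_sat * tau = 1e7 * 7.5300e-12 = 7.5300e-05 cm
Step 3: L in um = 7.5300e-05 * 1e4 = 0.753 um

0.753


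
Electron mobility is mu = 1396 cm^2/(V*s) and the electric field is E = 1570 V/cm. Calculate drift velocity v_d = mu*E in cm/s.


Step 1: v_d = mu * E
Step 2: v_d = 1396 * 1570 = 2191720
Step 3: v_d = 2.19e+06 cm/s

2.19e+06


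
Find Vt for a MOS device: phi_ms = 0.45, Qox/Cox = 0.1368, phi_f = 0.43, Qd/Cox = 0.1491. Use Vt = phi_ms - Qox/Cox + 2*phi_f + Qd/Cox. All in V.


Step 1: Vt = phi_ms - Qox/Cox + 2*phi_f + Qd/Cox
Step 2: Vt = 0.45 - 0.1368 + 2*0.43 + 0.1491
Step 3: Vt = 0.45 - 0.1368 + 0.86 + 0.1491
Step 4: Vt = 1.3223 V

1.3223


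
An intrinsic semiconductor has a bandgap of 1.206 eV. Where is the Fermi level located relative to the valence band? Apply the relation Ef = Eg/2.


Step 1: For an intrinsic semiconductor, the Fermi level sits at midgap.
Step 2: Ef = Eg / 2 = 1.206 / 2 = 0.603 eV

0.603


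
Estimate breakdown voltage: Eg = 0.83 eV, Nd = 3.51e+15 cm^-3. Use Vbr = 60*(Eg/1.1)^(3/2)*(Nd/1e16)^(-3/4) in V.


Step 1: Eg/1.1 = 0.83/1.1 = 0.754545
Step 2: (Eg/1.1)^1.5 = 0.754545^1.5 = 0.655432
Step 3: (Nd/1e16)^(-0.75) = (0.351)^(-0.75) = 2.192904
Step 4: Vbr = 60 * 0.655432 * 2.192904 = 86.2 V

86.2


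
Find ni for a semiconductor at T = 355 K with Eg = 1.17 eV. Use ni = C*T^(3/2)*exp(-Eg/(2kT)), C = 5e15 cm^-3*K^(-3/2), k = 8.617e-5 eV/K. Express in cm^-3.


Step 1: Compute kT = 8.617e-5 * 355 = 0.03059035 eV
Step 2: Exponent = -Eg/(2kT) = -1.17/(2*0.03059035) = -19.12368
Step 3: T^(3/2) = 355^1.5 = 6688.71
Step 4: ni = 5e15 * 6688.71 * exp(-19.12368) = 1.66e+11 cm^-3

1.66e+11


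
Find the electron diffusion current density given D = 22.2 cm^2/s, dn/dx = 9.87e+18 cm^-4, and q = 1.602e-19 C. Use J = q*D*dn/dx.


Step 1: J = q * D * (dn/dx)
Step 2: J = 1.602e-19 * 22.2 * 9.87e+18
Step 3: J = 3.51e+01 A/cm^2

3.51e+01


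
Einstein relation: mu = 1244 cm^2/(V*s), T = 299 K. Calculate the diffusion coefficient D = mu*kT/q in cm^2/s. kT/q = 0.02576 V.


Step 1: D = mu * (kT/q)
Step 2: D = 1244 * 0.02576
Step 3: D = 32.05 cm^2/s

32.05


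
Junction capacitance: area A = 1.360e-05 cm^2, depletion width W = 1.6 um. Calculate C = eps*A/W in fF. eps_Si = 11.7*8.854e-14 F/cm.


Step 1: eps_Si = 11.7 * 8.854e-14 = 1.035918e-12 F/cm
Step 2: W in cm = 1.6 * 1e-4 = 1.60e-04 cm
Step 3: C = 1.035918e-12 * 1.360e-05 / 1.60e-04 = 8.805303e-14 F
Step 4: C = 88.05 fF

88.05


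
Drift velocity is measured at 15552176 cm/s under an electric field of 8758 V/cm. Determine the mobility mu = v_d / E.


Step 1: mu = v_d / E
Step 2: mu = 15552176 / 8758
Step 3: mu = 1775.77 cm^2/(V*s)

1775.77


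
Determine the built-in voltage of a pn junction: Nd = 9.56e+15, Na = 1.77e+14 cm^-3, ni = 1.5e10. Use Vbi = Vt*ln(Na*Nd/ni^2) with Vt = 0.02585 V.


Step 1: Compute Na*Nd/ni^2 = 1.77e+14 * 9.56e+15 / (1.5e10)^2 = 7.5205e+09
Step 2: ln(7.5205e+09) = 22.7409
Step 3: Vbi = 0.02585 * 22.7409 = 0.588 V

0.588


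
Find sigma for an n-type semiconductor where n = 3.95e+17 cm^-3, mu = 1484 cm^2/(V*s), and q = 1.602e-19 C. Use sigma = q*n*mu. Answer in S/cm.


Step 1: sigma = q * n * mu
Step 2: sigma = 1.602e-19 * 3.95e+17 * 1484
Step 3: sigma = 9.391e+01 S/cm

9.391e+01


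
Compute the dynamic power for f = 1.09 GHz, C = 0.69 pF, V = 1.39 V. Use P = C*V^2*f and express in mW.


Step 1: V^2 = 1.39^2 = 1.9321 V^2
Step 2: P = C*V^2*f = 0.69e-12 F * 1.9321 * 1.09e9 Hz
Step 3: P = 1.45313241e-03 W
Step 4: P = 1.453 mW

1.453


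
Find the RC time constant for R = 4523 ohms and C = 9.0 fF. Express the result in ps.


Step 1: tau = R * C
Step 2: tau = 4523 * 9.0 fF = 4523 * 9.0e-15 F
Step 3: tau = 4.0707e-11 s = 40.707 ps

40.707


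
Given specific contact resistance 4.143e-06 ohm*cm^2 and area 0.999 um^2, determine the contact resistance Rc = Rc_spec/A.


Step 1: Convert area to cm^2: 0.999 um^2 = 9.9900e-09 cm^2
Step 2: Rc = Rc_spec / A = 4.143e-06 / 9.9900e-09
Step 3: Rc = 4.15e+02 ohms

4.15e+02


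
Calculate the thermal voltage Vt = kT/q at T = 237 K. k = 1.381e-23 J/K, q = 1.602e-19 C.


Step 1: kT = 1.381e-23 * 237 = 3.27297e-21 J
Step 2: Vt = kT/q = 3.27297e-21 / 1.602e-19
Step 3: Vt = 0.02043 V

0.02043


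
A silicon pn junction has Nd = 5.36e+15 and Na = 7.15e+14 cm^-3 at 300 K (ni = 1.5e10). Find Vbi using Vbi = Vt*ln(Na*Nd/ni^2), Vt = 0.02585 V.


Step 1: Compute Na*Nd/ni^2 = 7.15e+14 * 5.36e+15 / (1.5e10)^2 = 1.7033e+10
Step 2: ln(1.7033e+10) = 23.5584
Step 3: Vbi = 0.02585 * 23.5584 = 0.609 V

0.609


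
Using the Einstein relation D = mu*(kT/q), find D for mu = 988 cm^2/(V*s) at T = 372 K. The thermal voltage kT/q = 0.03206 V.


Step 1: D = mu * (kT/q)
Step 2: D = 988 * 0.03206
Step 3: D = 31.68 cm^2/s

31.68


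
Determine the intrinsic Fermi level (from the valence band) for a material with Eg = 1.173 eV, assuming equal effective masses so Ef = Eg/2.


Step 1: For an intrinsic semiconductor, the Fermi level sits at midgap.
Step 2: Ef = Eg / 2 = 1.173 / 2 = 0.5865 eV

0.5865


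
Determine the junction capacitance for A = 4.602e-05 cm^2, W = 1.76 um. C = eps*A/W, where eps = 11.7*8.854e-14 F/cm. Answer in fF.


Step 1: eps_Si = 11.7 * 8.854e-14 = 1.035918e-12 F/cm
Step 2: W in cm = 1.76 * 1e-4 = 1.76e-04 cm
Step 3: C = 1.035918e-12 * 4.602e-05 / 1.76e-04 = 2.708690e-13 F
Step 4: C = 270.87 fF

270.87


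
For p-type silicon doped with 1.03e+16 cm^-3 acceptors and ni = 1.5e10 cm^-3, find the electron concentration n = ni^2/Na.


Step 1: Majority hole concentration p ≈ Na = 1.03e+16 cm^-3
Step 2: n = ni^2 / Na = (1.5e10)^2 / 1.03e+16
Step 3: n = 2.18e+04 cm^-3

2.18e+04


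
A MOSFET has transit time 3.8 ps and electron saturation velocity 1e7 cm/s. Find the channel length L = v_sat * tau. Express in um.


Step 1: tau in seconds = 3.8 ps * 1e-12 = 3.8000e-12 s
Step 2: L = v_sat * tau = 1e7 * 3.8000e-12 = 3.8000e-05 cm
Step 3: L in um = 3.8000e-05 * 1e4 = 0.38 um

0.38


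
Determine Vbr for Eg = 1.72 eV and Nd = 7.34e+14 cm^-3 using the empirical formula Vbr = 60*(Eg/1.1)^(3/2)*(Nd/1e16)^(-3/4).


Step 1: Eg/1.1 = 1.72/1.1 = 1.563636
Step 2: (Eg/1.1)^1.5 = 1.563636^1.5 = 1.955255
Step 3: (Nd/1e16)^(-0.75) = (0.0734)^(-0.75) = 7.091334
Step 4: Vbr = 60 * 1.955255 * 7.091334 = 831.9 V

831.9


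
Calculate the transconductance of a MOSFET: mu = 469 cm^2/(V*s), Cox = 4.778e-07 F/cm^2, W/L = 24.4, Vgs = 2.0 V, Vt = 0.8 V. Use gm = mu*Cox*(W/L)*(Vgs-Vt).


Step 1: Vov = Vgs - Vt = 2.0 - 0.8 = 1.2 V
Step 2: gm = mu * Cox * (W/L) * Vov
Step 3: gm = 469 * 4.778e-07 * 24.4 * 1.2 = 6.56e-03 S

6.56e-03


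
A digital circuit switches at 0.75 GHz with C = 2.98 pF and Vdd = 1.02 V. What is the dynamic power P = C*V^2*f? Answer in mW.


Step 1: V^2 = 1.02^2 = 1.0404 V^2
Step 2: P = C*V^2*f = 2.98e-12 F * 1.0404 * 0.75e9 Hz
Step 3: P = 2.325294e-03 W
Step 4: P = 2.325 mW

2.325


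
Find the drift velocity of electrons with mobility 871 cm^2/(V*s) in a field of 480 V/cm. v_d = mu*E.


Step 1: v_d = mu * E
Step 2: v_d = 871 * 480 = 418080
Step 3: v_d = 4.18e+05 cm/s

4.18e+05


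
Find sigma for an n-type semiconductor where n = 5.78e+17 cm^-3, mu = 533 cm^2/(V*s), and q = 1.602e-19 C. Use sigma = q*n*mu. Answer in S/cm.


Step 1: sigma = q * n * mu
Step 2: sigma = 1.602e-19 * 5.78e+17 * 533
Step 3: sigma = 4.935e+01 S/cm

4.935e+01


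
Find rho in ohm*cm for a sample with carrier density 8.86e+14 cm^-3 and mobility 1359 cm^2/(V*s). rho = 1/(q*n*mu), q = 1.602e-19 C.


Step 1: sigma = q * n * mu = 1.602e-19 * 8.86e+14 * 1359 = 1.92893e-01 S/cm
Step 2: rho = 1 / sigma = 1 / 1.92893e-01 = 5.184 ohm*cm

5.184


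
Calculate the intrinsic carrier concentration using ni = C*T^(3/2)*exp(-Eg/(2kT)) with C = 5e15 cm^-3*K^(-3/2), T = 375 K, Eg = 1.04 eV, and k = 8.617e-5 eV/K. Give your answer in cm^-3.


Step 1: Compute kT = 8.617e-5 * 375 = 0.03231375 eV
Step 2: Exponent = -Eg/(2kT) = -1.04/(2*0.03231375) = -16.09222
Step 3: T^(3/2) = 375^1.5 = 7261.84
Step 4: ni = 5e15 * 7261.84 * exp(-16.09222) = 3.73e+12 cm^-3

3.73e+12


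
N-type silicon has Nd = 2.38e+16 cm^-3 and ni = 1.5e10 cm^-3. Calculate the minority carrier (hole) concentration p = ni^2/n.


Step 1: Since Nd >> ni, n ≈ Nd = 2.38e+16 cm^-3
Step 2: p = ni^2 / n = (1.5e10)^2 / 2.38e+16
Step 3: p = 2.25e20 / 2.38e+16 = 9.45e+03 cm^-3

9.45e+03


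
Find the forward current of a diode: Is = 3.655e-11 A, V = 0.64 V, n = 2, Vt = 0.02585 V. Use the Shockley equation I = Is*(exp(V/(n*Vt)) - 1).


Step 1: V/(n*Vt) = 0.64/(2*0.02585) = 12.3791
Step 2: exp(12.3791) = 2.3778e+05
Step 3: I = 3.655e-11 * (2.3778e+05 - 1) = 8.69e-06 A

8.69e-06


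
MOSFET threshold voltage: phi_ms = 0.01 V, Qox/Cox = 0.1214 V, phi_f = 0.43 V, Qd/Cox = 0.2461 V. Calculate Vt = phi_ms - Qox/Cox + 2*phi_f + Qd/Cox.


Step 1: Vt = phi_ms - Qox/Cox + 2*phi_f + Qd/Cox
Step 2: Vt = 0.01 - 0.1214 + 2*0.43 + 0.2461
Step 3: Vt = 0.01 - 0.1214 + 0.86 + 0.2461
Step 4: Vt = 0.9947 V

0.9947


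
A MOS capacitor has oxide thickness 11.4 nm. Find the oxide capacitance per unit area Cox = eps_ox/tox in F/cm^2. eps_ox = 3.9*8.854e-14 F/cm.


Step 1: eps_ox = 3.9 * 8.854e-14 = 3.45306e-13 F/cm
Step 2: tox in cm = 11.4 nm * 1e-7 = 1.1400e-06 cm
Step 3: Cox = 3.45306e-13 / 1.1400e-06 = 3.03e-07 F/cm^2

3.03e-07


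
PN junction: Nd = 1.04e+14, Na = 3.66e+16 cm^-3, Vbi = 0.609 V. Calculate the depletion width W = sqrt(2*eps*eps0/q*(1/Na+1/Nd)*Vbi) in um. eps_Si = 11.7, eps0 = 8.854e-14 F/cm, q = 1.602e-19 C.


Step 1: 1/Na + 1/Nd = 1/3.66e+16 + 1/1.04e+14 = 9.64271e-15
Step 2: 2*eps*eps0/q = 2*11.7*8.854e-14/1.602e-19 = 1.293281e+07
Step 3: W^2 = 1.293281e+07 * 9.64271e-15 * 0.609 = 7.59468e-08
Step 4: W = sqrt(7.59468e-08) = 2.756e-04 cm = 2.756 um

2.756


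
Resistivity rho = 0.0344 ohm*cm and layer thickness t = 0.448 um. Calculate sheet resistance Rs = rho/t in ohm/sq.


Step 1: Convert thickness to cm: t = 0.448 um = 4.4800e-05 cm
Step 2: Rs = rho / t = 0.0344 / 4.4800e-05
Step 3: Rs = 767.9 ohm/sq

767.9


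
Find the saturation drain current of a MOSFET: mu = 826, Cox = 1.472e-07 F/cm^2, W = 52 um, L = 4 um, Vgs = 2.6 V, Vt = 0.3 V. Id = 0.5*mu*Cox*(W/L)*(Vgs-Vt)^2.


Step 1: Overdrive voltage Vov = Vgs - Vt = 2.6 - 0.3 = 2.3 V
Step 2: W/L = 52/4 = 13
Step 3: Id = 0.5 * 826 * 1.472e-07 * 13 * 2.3^2
Step 4: Id = 4.18e-03 A

4.18e-03


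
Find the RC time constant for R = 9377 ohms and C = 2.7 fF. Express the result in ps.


Step 1: tau = R * C
Step 2: tau = 9377 * 2.7 fF = 9377 * 2.7e-15 F
Step 3: tau = 2.53179e-11 s = 25.3179 ps

25.3179


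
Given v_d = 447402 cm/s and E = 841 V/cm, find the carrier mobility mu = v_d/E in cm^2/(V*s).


Step 1: mu = v_d / E
Step 2: mu = 447402 / 841
Step 3: mu = 531.99 cm^2/(V*s)

531.99


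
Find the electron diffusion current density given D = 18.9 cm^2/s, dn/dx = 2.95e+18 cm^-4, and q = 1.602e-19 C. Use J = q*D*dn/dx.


Step 1: J = q * D * (dn/dx)
Step 2: J = 1.602e-19 * 18.9 * 2.95e+18
Step 3: J = 8.93e+00 A/cm^2

8.93e+00


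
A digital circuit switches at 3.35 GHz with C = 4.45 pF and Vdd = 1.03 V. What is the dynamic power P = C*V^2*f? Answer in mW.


Step 1: V^2 = 1.03^2 = 1.0609 V^2
Step 2: P = C*V^2*f = 4.45e-12 F * 1.0609 * 3.35e9 Hz
Step 3: P = 1.581536675e-02 W
Step 4: P = 15.815 mW

15.815


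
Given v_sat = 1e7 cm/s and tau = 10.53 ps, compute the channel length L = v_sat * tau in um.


Step 1: tau in seconds = 10.53 ps * 1e-12 = 1.0530e-11 s
Step 2: L = v_sat * tau = 1e7 * 1.0530e-11 = 1.0530e-04 cm
Step 3: L in um = 1.0530e-04 * 1e4 = 1.053 um

1.053


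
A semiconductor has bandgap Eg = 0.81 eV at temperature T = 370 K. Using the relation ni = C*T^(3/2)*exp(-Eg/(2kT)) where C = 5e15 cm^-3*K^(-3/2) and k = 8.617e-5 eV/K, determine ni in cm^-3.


Step 1: Compute kT = 8.617e-5 * 370 = 0.0318829 eV
Step 2: Exponent = -Eg/(2kT) = -0.81/(2*0.0318829) = -12.70273
Step 3: T^(3/2) = 370^1.5 = 7117.09
Step 4: ni = 5e15 * 7117.09 * exp(-12.70273) = 1.08e+14 cm^-3

1.08e+14


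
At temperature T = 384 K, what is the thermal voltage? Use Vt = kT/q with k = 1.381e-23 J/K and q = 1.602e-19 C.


Step 1: kT = 1.381e-23 * 384 = 5.30304e-21 J
Step 2: Vt = kT/q = 5.30304e-21 / 1.602e-19
Step 3: Vt = 0.0331 V

0.0331


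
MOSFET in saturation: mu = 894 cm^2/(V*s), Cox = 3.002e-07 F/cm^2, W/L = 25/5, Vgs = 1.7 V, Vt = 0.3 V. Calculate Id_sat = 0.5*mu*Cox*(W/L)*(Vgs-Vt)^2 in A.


Step 1: Overdrive voltage Vov = Vgs - Vt = 1.7 - 0.3 = 1.4 V
Step 2: W/L = 25/5 = 5
Step 3: Id = 0.5 * 894 * 3.002e-07 * 5 * 1.4^2
Step 4: Id = 1.32e-03 A

1.32e-03


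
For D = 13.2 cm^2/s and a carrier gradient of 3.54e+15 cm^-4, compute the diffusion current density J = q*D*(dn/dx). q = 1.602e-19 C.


Step 1: J = q * D * (dn/dx)
Step 2: J = 1.602e-19 * 13.2 * 3.54e+15
Step 3: J = 7.49e-03 A/cm^2

7.49e-03


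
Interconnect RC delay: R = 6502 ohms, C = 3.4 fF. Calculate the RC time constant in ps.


Step 1: tau = R * C
Step 2: tau = 6502 * 3.4 fF = 6502 * 3.4e-15 F
Step 3: tau = 2.21068e-11 s = 22.1068 ps

22.1068


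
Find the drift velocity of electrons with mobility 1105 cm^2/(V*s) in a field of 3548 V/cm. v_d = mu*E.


Step 1: v_d = mu * E
Step 2: v_d = 1105 * 3548 = 3920540
Step 3: v_d = 3.92e+06 cm/s

3.92e+06


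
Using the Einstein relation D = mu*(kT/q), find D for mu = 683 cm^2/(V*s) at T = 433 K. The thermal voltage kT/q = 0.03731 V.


Step 1: D = mu * (kT/q)
Step 2: D = 683 * 0.03731
Step 3: D = 25.48 cm^2/s

25.48


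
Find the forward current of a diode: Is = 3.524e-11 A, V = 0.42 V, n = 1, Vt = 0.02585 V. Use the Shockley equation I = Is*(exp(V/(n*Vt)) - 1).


Step 1: V/(n*Vt) = 0.42/(1*0.02585) = 16.2476
Step 2: exp(16.2476) = 1.1383e+07
Step 3: I = 3.524e-11 * (1.1383e+07 - 1) = 4.01e-04 A

4.01e-04


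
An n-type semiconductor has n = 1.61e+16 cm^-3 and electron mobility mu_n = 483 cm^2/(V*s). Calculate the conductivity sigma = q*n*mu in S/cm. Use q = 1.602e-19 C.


Step 1: sigma = q * n * mu
Step 2: sigma = 1.602e-19 * 1.61e+16 * 483
Step 3: sigma = 1.246e+00 S/cm

1.246e+00


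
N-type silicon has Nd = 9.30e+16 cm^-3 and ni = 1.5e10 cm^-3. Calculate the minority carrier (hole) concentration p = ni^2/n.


Step 1: Since Nd >> ni, n ≈ Nd = 9.30e+16 cm^-3
Step 2: p = ni^2 / n = (1.5e10)^2 / 9.30e+16
Step 3: p = 2.25e20 / 9.30e+16 = 2.42e+03 cm^-3

2.42e+03


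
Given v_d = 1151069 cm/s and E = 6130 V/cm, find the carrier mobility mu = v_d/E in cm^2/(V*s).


Step 1: mu = v_d / E
Step 2: mu = 1151069 / 6130
Step 3: mu = 187.78 cm^2/(V*s)

187.78


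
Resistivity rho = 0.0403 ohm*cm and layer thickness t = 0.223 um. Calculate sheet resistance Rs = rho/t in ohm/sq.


Step 1: Convert thickness to cm: t = 0.223 um = 2.2300e-05 cm
Step 2: Rs = rho / t = 0.0403 / 2.2300e-05
Step 3: Rs = 1807.2 ohm/sq

1807.2


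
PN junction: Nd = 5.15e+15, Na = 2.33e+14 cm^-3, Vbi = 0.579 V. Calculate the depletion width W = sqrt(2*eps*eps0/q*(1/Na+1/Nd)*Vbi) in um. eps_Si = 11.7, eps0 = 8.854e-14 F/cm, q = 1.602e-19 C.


Step 1: 1/Na + 1/Nd = 1/2.33e+14 + 1/5.15e+15 = 4.48602e-15
Step 2: 2*eps*eps0/q = 2*11.7*8.854e-14/1.602e-19 = 1.293281e+07
Step 3: W^2 = 1.293281e+07 * 4.48602e-15 * 0.579 = 3.35918e-08
Step 4: W = sqrt(3.35918e-08) = 1.833e-04 cm = 1.833 um

1.833


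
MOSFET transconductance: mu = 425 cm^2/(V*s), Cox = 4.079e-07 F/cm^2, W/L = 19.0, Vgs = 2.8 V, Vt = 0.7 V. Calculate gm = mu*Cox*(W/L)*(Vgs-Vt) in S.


Step 1: Vov = Vgs - Vt = 2.8 - 0.7 = 2.1 V
Step 2: gm = mu * Cox * (W/L) * Vov
Step 3: gm = 425 * 4.079e-07 * 19.0 * 2.1 = 6.92e-03 S

6.92e-03


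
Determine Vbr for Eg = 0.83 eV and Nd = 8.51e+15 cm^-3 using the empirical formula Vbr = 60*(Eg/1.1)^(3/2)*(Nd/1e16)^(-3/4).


Step 1: Eg/1.1 = 0.83/1.1 = 0.754545
Step 2: (Eg/1.1)^1.5 = 0.754545^1.5 = 0.655432
Step 3: (Nd/1e16)^(-0.75) = (0.851)^(-0.75) = 1.128633
Step 4: Vbr = 60 * 0.655432 * 1.128633 = 44.4 V

44.4


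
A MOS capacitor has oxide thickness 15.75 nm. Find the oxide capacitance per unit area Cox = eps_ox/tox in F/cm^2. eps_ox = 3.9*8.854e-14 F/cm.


Step 1: eps_ox = 3.9 * 8.854e-14 = 3.45306e-13 F/cm
Step 2: tox in cm = 15.75 nm * 1e-7 = 1.5750e-06 cm
Step 3: Cox = 3.45306e-13 / 1.5750e-06 = 2.19e-07 F/cm^2

2.19e-07


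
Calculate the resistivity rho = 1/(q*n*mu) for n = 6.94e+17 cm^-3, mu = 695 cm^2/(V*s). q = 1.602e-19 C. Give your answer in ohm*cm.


Step 1: sigma = q * n * mu = 1.602e-19 * 6.94e+17 * 695 = 7.72693e+01 S/cm
Step 2: rho = 1 / sigma = 1 / 7.72693e+01 = 0.01294 ohm*cm

0.01294


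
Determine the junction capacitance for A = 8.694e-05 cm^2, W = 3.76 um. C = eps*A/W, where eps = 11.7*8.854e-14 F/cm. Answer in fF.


Step 1: eps_Si = 11.7 * 8.854e-14 = 1.035918e-12 F/cm
Step 2: W in cm = 3.76 * 1e-4 = 3.76e-04 cm
Step 3: C = 1.035918e-12 * 8.694e-05 / 3.76e-04 = 2.395285e-13 F
Step 4: C = 239.53 fF

239.53


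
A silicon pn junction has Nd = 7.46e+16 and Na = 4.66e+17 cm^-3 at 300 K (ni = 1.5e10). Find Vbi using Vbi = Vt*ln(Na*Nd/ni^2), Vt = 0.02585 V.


Step 1: Compute Na*Nd/ni^2 = 4.66e+17 * 7.46e+16 / (1.5e10)^2 = 1.5450e+14
Step 2: ln(1.5450e+14) = 32.6712
Step 3: Vbi = 0.02585 * 32.6712 = 0.845 V

0.845


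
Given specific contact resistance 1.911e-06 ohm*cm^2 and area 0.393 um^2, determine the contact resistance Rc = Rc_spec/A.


Step 1: Convert area to cm^2: 0.393 um^2 = 3.9300e-09 cm^2
Step 2: Rc = Rc_spec / A = 1.911e-06 / 3.9300e-09
Step 3: Rc = 4.86e+02 ohms

4.86e+02


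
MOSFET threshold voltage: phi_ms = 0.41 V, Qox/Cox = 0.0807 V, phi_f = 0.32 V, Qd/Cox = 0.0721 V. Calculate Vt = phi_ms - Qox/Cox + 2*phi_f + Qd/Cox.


Step 1: Vt = phi_ms - Qox/Cox + 2*phi_f + Qd/Cox
Step 2: Vt = 0.41 - 0.0807 + 2*0.32 + 0.0721
Step 3: Vt = 0.41 - 0.0807 + 0.64 + 0.0721
Step 4: Vt = 1.0414 V

1.0414


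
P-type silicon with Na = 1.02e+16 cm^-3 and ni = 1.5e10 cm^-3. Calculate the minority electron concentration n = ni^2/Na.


Step 1: Majority hole concentration p ≈ Na = 1.02e+16 cm^-3
Step 2: n = ni^2 / Na = (1.5e10)^2 / 1.02e+16
Step 3: n = 2.21e+04 cm^-3

2.21e+04


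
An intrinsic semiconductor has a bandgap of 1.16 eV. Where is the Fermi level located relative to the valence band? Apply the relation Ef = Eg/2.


Step 1: For an intrinsic semiconductor, the Fermi level sits at midgap.
Step 2: Ef = Eg / 2 = 1.16 / 2 = 0.58 eV

0.58


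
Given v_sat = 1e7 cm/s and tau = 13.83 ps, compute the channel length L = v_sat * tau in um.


Step 1: tau in seconds = 13.83 ps * 1e-12 = 1.3830e-11 s
Step 2: L = v_sat * tau = 1e7 * 1.3830e-11 = 1.3830e-04 cm
Step 3: L in um = 1.3830e-04 * 1e4 = 1.383 um

1.383


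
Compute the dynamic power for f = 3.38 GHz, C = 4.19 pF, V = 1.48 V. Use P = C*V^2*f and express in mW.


Step 1: V^2 = 1.48^2 = 2.1904 V^2
Step 2: P = C*V^2*f = 4.19e-12 F * 2.1904 * 3.38e9 Hz
Step 3: P = 3.102088288e-02 W
Step 4: P = 31.021 mW

31.021


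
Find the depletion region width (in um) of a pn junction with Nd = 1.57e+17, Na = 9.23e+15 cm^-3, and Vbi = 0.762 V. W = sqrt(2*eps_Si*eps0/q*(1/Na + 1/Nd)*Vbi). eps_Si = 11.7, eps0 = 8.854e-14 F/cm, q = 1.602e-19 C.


Step 1: 1/Na + 1/Nd = 1/9.23e+15 + 1/1.57e+17 = 1.14712e-16
Step 2: 2*eps*eps0/q = 2*11.7*8.854e-14/1.602e-19 = 1.293281e+07
Step 3: W^2 = 1.293281e+07 * 1.14712e-16 * 0.762 = 1.13046e-09
Step 4: W = sqrt(1.13046e-09) = 3.362e-05 cm = 0.3362 um

0.3362


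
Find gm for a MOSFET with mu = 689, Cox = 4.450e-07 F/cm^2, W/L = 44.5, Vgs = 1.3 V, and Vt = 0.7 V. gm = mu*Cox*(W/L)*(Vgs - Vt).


Step 1: Vov = Vgs - Vt = 1.3 - 0.7 = 0.6 V
Step 2: gm = mu * Cox * (W/L) * Vov
Step 3: gm = 689 * 4.450e-07 * 44.5 * 0.6 = 8.19e-03 S

8.19e-03


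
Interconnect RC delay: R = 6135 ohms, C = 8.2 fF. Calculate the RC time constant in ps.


Step 1: tau = R * C
Step 2: tau = 6135 * 8.2 fF = 6135 * 8.2e-15 F
Step 3: tau = 5.0307e-11 s = 50.307 ps

50.307


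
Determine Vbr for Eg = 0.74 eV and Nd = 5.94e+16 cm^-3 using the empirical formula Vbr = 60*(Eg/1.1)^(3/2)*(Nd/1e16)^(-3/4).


Step 1: Eg/1.1 = 0.74/1.1 = 0.672727
Step 2: (Eg/1.1)^1.5 = 0.672727^1.5 = 0.551770
Step 3: (Nd/1e16)^(-0.75) = (5.94)^(-0.75) = 0.262821
Step 4: Vbr = 60 * 0.551770 * 0.262821 = 8.7 V

8.7


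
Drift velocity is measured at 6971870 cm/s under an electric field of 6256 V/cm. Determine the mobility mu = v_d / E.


Step 1: mu = v_d / E
Step 2: mu = 6971870 / 6256
Step 3: mu = 1114.43 cm^2/(V*s)

1114.43


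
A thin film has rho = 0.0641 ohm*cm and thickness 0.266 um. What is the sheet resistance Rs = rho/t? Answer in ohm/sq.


Step 1: Convert thickness to cm: t = 0.266 um = 2.6600e-05 cm
Step 2: Rs = rho / t = 0.0641 / 2.6600e-05
Step 3: Rs = 2409.8 ohm/sq

2409.8


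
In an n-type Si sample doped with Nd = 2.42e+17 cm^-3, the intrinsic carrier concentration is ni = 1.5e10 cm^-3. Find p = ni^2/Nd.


Step 1: Since Nd >> ni, n ≈ Nd = 2.42e+17 cm^-3
Step 2: p = ni^2 / n = (1.5e10)^2 / 2.42e+17
Step 3: p = 2.25e20 / 2.42e+17 = 9.30e+02 cm^-3

9.30e+02


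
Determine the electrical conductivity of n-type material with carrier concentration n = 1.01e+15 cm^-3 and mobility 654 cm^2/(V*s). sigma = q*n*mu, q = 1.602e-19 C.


Step 1: sigma = q * n * mu
Step 2: sigma = 1.602e-19 * 1.01e+15 * 654
Step 3: sigma = 1.058e-01 S/cm

1.058e-01


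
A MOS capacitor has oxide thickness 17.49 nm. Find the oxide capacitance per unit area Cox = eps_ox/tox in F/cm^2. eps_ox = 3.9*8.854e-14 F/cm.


Step 1: eps_ox = 3.9 * 8.854e-14 = 3.45306e-13 F/cm
Step 2: tox in cm = 17.49 nm * 1e-7 = 1.7490e-06 cm
Step 3: Cox = 3.45306e-13 / 1.7490e-06 = 1.97e-07 F/cm^2

1.97e-07


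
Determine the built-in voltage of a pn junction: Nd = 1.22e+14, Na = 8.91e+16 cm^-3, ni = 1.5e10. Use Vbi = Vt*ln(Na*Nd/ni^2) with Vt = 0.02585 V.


Step 1: Compute Na*Nd/ni^2 = 8.91e+16 * 1.22e+14 / (1.5e10)^2 = 4.8312e+10
Step 2: ln(4.8312e+10) = 24.6009
Step 3: Vbi = 0.02585 * 24.6009 = 0.636 V

0.636


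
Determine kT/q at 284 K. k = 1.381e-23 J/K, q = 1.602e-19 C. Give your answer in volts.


Step 1: kT = 1.381e-23 * 284 = 3.92204e-21 J
Step 2: Vt = kT/q = 3.92204e-21 / 1.602e-19
Step 3: Vt = 0.02448 V

0.02448


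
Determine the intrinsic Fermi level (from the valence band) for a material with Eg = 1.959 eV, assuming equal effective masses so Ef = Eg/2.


Step 1: For an intrinsic semiconductor, the Fermi level sits at midgap.
Step 2: Ef = Eg / 2 = 1.959 / 2 = 0.9795 eV

0.9795


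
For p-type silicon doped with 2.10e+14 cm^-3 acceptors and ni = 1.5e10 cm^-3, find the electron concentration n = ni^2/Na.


Step 1: Majority hole concentration p ≈ Na = 2.10e+14 cm^-3
Step 2: n = ni^2 / Na = (1.5e10)^2 / 2.10e+14
Step 3: n = 1.07e+06 cm^-3

1.07e+06


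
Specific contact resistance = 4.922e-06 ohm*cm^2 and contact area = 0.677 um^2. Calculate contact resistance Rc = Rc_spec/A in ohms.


Step 1: Convert area to cm^2: 0.677 um^2 = 6.7700e-09 cm^2
Step 2: Rc = Rc_spec / A = 4.922e-06 / 6.7700e-09
Step 3: Rc = 7.27e+02 ohms

7.27e+02


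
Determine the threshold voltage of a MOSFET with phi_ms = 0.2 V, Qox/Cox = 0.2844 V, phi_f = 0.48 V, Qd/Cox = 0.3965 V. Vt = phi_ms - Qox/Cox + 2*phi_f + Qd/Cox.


Step 1: Vt = phi_ms - Qox/Cox + 2*phi_f + Qd/Cox
Step 2: Vt = 0.2 - 0.2844 + 2*0.48 + 0.3965
Step 3: Vt = 0.2 - 0.2844 + 0.96 + 0.3965
Step 4: Vt = 1.2721 V

1.2721


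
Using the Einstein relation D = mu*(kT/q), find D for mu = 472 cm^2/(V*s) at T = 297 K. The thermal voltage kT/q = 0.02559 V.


Step 1: D = mu * (kT/q)
Step 2: D = 472 * 0.02559
Step 3: D = 12.08 cm^2/s

12.08


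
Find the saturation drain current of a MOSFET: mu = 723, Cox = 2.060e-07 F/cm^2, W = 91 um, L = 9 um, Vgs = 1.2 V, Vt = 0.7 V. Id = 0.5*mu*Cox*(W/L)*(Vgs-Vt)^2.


Step 1: Overdrive voltage Vov = Vgs - Vt = 1.2 - 0.7 = 0.5 V
Step 2: W/L = 91/9 = 10.1111
Step 3: Id = 0.5 * 723 * 2.060e-07 * 10.1111 * 0.5^2
Step 4: Id = 1.88e-04 A

1.88e-04


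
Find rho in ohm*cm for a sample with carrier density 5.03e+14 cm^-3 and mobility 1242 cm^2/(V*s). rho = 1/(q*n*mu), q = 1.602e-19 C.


Step 1: sigma = q * n * mu = 1.602e-19 * 5.03e+14 * 1242 = 1.00081e-01 S/cm
Step 2: rho = 1 / sigma = 1 / 1.00081e-01 = 9.992 ohm*cm

9.992


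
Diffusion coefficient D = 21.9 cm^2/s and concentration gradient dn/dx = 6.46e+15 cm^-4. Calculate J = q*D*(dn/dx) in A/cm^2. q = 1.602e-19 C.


Step 1: J = q * D * (dn/dx)
Step 2: J = 1.602e-19 * 21.9 * 6.46e+15
Step 3: J = 2.27e-02 A/cm^2

2.27e-02


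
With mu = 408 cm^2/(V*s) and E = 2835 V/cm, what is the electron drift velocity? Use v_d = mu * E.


Step 1: v_d = mu * E
Step 2: v_d = 408 * 2835 = 1156680
Step 3: v_d = 1.16e+06 cm/s

1.16e+06


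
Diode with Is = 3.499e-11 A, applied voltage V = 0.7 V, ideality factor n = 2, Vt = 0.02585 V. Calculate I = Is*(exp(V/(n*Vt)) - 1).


Step 1: V/(n*Vt) = 0.7/(2*0.02585) = 13.5397
Step 2: exp(13.5397) = 7.5896e+05
Step 3: I = 3.499e-11 * (7.5896e+05 - 1) = 2.66e-05 A

2.66e-05


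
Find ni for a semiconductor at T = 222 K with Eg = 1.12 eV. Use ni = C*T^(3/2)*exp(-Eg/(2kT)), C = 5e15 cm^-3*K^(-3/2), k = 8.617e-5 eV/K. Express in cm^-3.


Step 1: Compute kT = 8.617e-5 * 222 = 0.01912974 eV
Step 2: Exponent = -Eg/(2kT) = -1.12/(2*0.01912974) = -29.27379
Step 3: T^(3/2) = 222^1.5 = 3307.73
Step 4: ni = 5e15 * 3307.73 * exp(-29.27379) = 3.20e+06 cm^-3

3.20e+06


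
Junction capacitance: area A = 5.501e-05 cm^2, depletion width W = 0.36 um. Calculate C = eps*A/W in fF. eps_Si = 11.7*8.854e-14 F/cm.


Step 1: eps_Si = 11.7 * 8.854e-14 = 1.035918e-12 F/cm
Step 2: W in cm = 0.36 * 1e-4 = 3.60e-05 cm
Step 3: C = 1.035918e-12 * 5.501e-05 / 3.60e-05 = 1.582940e-12 F
Step 4: C = 1582.94 fF

1582.94


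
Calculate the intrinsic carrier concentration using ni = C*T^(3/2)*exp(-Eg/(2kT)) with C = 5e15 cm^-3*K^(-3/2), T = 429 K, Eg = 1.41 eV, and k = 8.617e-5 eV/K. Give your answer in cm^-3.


Step 1: Compute kT = 8.617e-5 * 429 = 0.03696693 eV
Step 2: Exponent = -Eg/(2kT) = -1.41/(2*0.03696693) = -19.07110
Step 3: T^(3/2) = 429^1.5 = 8885.58
Step 4: ni = 5e15 * 8885.58 * exp(-19.07110) = 2.32e+11 cm^-3

2.32e+11


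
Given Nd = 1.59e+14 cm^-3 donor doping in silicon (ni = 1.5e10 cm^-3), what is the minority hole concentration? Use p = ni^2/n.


Step 1: Since Nd >> ni, n ≈ Nd = 1.59e+14 cm^-3
Step 2: p = ni^2 / n = (1.5e10)^2 / 1.59e+14
Step 3: p = 2.25e20 / 1.59e+14 = 1.42e+06 cm^-3

1.42e+06


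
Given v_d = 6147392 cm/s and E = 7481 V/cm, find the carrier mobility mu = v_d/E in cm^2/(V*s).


Step 1: mu = v_d / E
Step 2: mu = 6147392 / 7481
Step 3: mu = 821.73 cm^2/(V*s)

821.73


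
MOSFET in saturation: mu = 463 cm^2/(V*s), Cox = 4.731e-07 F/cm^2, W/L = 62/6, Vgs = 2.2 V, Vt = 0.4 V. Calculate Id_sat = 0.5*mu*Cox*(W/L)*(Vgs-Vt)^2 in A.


Step 1: Overdrive voltage Vov = Vgs - Vt = 2.2 - 0.4 = 1.8 V
Step 2: W/L = 62/6 = 10.3333
Step 3: Id = 0.5 * 463 * 4.731e-07 * 10.3333 * 1.8^2
Step 4: Id = 3.67e-03 A

3.67e-03


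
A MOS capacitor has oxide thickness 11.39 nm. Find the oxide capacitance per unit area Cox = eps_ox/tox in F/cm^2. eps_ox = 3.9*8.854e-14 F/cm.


Step 1: eps_ox = 3.9 * 8.854e-14 = 3.45306e-13 F/cm
Step 2: tox in cm = 11.39 nm * 1e-7 = 1.1390e-06 cm
Step 3: Cox = 3.45306e-13 / 1.1390e-06 = 3.03e-07 F/cm^2

3.03e-07


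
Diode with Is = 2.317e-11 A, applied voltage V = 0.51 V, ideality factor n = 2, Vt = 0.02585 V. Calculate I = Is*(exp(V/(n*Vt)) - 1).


Step 1: V/(n*Vt) = 0.51/(2*0.02585) = 9.8646
Step 2: exp(9.8646) = 1.9237e+04
Step 3: I = 2.317e-11 * (1.9237e+04 - 1) = 4.46e-07 A

4.46e-07


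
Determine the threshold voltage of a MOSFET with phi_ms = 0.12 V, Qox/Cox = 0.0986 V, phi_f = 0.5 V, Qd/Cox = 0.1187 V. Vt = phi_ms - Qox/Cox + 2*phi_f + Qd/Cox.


Step 1: Vt = phi_ms - Qox/Cox + 2*phi_f + Qd/Cox
Step 2: Vt = 0.12 - 0.0986 + 2*0.5 + 0.1187
Step 3: Vt = 0.12 - 0.0986 + 1.0 + 0.1187
Step 4: Vt = 1.1401 V

1.1401


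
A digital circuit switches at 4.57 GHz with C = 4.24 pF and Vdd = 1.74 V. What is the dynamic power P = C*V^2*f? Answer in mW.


Step 1: V^2 = 1.74^2 = 3.0276 V^2
Step 2: P = C*V^2*f = 4.24e-12 F * 3.0276 * 4.57e9 Hz
Step 3: P = 5.866519968e-02 W
Step 4: P = 58.665 mW

58.665


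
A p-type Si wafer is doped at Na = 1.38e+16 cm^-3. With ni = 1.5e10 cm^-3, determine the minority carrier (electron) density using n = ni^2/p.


Step 1: Majority hole concentration p ≈ Na = 1.38e+16 cm^-3
Step 2: n = ni^2 / Na = (1.5e10)^2 / 1.38e+16
Step 3: n = 1.63e+04 cm^-3

1.63e+04


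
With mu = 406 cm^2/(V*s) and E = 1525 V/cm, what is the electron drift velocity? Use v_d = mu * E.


Step 1: v_d = mu * E
Step 2: v_d = 406 * 1525 = 619150
Step 3: v_d = 6.19e+05 cm/s

6.19e+05


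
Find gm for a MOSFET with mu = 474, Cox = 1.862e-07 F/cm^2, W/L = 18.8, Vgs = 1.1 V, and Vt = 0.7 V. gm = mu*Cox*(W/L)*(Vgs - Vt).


Step 1: Vov = Vgs - Vt = 1.1 - 0.7 = 0.4 V
Step 2: gm = mu * Cox * (W/L) * Vov
Step 3: gm = 474 * 1.862e-07 * 18.8 * 0.4 = 6.64e-04 S

6.64e-04


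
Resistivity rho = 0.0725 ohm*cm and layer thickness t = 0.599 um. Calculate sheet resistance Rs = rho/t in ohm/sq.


Step 1: Convert thickness to cm: t = 0.599 um = 5.9900e-05 cm
Step 2: Rs = rho / t = 0.0725 / 5.9900e-05
Step 3: Rs = 1210.4 ohm/sq

1210.4


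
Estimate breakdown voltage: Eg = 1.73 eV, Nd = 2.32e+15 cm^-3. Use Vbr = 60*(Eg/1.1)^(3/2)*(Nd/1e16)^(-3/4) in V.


Step 1: Eg/1.1 = 1.73/1.1 = 1.572727
Step 2: (Eg/1.1)^1.5 = 1.572727^1.5 = 1.972332
Step 3: (Nd/1e16)^(-0.75) = (0.232)^(-0.75) = 2.991466
Step 4: Vbr = 60 * 1.972332 * 2.991466 = 354.0 V

354.0


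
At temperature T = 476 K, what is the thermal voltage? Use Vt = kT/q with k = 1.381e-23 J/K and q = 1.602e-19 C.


Step 1: kT = 1.381e-23 * 476 = 6.57356e-21 J
Step 2: Vt = kT/q = 6.57356e-21 / 1.602e-19
Step 3: Vt = 0.04103 V

0.04103


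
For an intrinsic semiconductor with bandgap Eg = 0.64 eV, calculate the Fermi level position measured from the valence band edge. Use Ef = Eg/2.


Step 1: For an intrinsic semiconductor, the Fermi level sits at midgap.
Step 2: Ef = Eg / 2 = 0.64 / 2 = 0.32 eV

0.32


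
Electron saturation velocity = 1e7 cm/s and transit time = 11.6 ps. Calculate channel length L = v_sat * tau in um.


Step 1: tau in seconds = 11.6 ps * 1e-12 = 1.1600e-11 s
Step 2: L = v_sat * tau = 1e7 * 1.1600e-11 = 1.1600e-04 cm
Step 3: L in um = 1.1600e-04 * 1e4 = 1.16 um

1.16


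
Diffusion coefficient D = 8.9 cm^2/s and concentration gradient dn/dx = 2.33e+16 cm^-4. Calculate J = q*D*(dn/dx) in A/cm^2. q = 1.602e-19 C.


Step 1: J = q * D * (dn/dx)
Step 2: J = 1.602e-19 * 8.9 * 2.33e+16
Step 3: J = 3.32e-02 A/cm^2

3.32e-02


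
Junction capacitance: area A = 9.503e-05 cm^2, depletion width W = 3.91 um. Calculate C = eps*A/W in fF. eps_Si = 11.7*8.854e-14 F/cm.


Step 1: eps_Si = 11.7 * 8.854e-14 = 1.035918e-12 F/cm
Step 2: W in cm = 3.91 * 1e-4 = 3.91e-04 cm
Step 3: C = 1.035918e-12 * 9.503e-05 / 3.91e-04 = 2.517731e-13 F
Step 4: C = 251.77 fF

251.77


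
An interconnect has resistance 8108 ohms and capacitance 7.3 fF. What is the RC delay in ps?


Step 1: tau = R * C
Step 2: tau = 8108 * 7.3 fF = 8108 * 7.3e-15 F
Step 3: tau = 5.91884e-11 s = 59.1884 ps

59.1884


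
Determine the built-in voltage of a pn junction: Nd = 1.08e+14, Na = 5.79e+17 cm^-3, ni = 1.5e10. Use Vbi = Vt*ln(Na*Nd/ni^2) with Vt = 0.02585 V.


Step 1: Compute Na*Nd/ni^2 = 5.79e+17 * 1.08e+14 / (1.5e10)^2 = 2.7792e+11
Step 2: ln(2.7792e+11) = 26.3506
Step 3: Vbi = 0.02585 * 26.3506 = 0.681 V

0.681


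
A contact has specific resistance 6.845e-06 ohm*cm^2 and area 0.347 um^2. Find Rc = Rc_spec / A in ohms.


Step 1: Convert area to cm^2: 0.347 um^2 = 3.4700e-09 cm^2
Step 2: Rc = Rc_spec / A = 6.845e-06 / 3.4700e-09
Step 3: Rc = 1.97e+03 ohms

1.97e+03


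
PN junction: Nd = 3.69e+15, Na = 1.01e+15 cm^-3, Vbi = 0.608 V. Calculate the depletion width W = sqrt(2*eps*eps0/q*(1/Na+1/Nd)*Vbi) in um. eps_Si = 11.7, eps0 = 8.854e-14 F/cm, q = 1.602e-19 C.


Step 1: 1/Na + 1/Nd = 1/1.01e+15 + 1/3.69e+15 = 1.26110e-15
Step 2: 2*eps*eps0/q = 2*11.7*8.854e-14/1.602e-19 = 1.293281e+07
Step 3: W^2 = 1.293281e+07 * 1.26110e-15 * 0.608 = 9.91622e-09
Step 4: W = sqrt(9.91622e-09) = 9.958e-05 cm = 0.9958 um

0.9958


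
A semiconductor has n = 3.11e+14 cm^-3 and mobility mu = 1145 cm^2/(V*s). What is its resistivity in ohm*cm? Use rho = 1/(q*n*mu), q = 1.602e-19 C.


Step 1: sigma = q * n * mu = 1.602e-19 * 3.11e+14 * 1145 = 5.70464e-02 S/cm
Step 2: rho = 1 / sigma = 1 / 5.70464e-02 = 17.53 ohm*cm

17.53


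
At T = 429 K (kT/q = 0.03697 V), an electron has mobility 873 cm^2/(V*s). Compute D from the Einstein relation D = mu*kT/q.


Step 1: D = mu * (kT/q)
Step 2: D = 873 * 0.03697
Step 3: D = 32.27 cm^2/s

32.27


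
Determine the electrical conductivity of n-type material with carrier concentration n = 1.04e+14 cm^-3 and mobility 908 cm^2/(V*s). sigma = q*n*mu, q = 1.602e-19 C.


Step 1: sigma = q * n * mu
Step 2: sigma = 1.602e-19 * 1.04e+14 * 908
Step 3: sigma = 1.513e-02 S/cm

1.513e-02


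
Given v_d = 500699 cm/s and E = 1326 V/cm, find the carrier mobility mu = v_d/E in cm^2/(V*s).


Step 1: mu = v_d / E
Step 2: mu = 500699 / 1326
Step 3: mu = 377.6 cm^2/(V*s)

377.6


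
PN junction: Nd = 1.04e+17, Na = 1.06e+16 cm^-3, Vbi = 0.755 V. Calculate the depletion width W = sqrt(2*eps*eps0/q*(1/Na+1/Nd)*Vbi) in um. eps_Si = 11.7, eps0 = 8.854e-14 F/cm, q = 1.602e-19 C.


Step 1: 1/Na + 1/Nd = 1/1.06e+16 + 1/1.04e+17 = 1.03955e-16
Step 2: 2*eps*eps0/q = 2*11.7*8.854e-14/1.602e-19 = 1.293281e+07
Step 3: W^2 = 1.293281e+07 * 1.03955e-16 * 0.755 = 1.01504e-09
Step 4: W = sqrt(1.01504e-09) = 3.186e-05 cm = 0.3186 um

0.3186


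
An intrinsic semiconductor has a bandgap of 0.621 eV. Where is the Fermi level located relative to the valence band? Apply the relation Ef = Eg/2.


Step 1: For an intrinsic semiconductor, the Fermi level sits at midgap.
Step 2: Ef = Eg / 2 = 0.621 / 2 = 0.3105 eV

0.3105


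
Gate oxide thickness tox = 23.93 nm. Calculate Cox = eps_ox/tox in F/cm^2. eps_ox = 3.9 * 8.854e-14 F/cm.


Step 1: eps_ox = 3.9 * 8.854e-14 = 3.45306e-13 F/cm
Step 2: tox in cm = 23.93 nm * 1e-7 = 2.3930e-06 cm
Step 3: Cox = 3.45306e-13 / 2.3930e-06 = 1.44e-07 F/cm^2

1.44e-07


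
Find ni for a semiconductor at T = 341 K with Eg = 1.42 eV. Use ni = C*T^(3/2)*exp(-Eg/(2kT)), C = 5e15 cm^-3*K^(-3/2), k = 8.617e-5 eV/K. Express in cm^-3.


Step 1: Compute kT = 8.617e-5 * 341 = 0.02938397 eV
Step 2: Exponent = -Eg/(2kT) = -1.42/(2*0.02938397) = -24.16283
Step 3: T^(3/2) = 341^1.5 = 6296.97
Step 4: ni = 5e15 * 6296.97 * exp(-24.16283) = 1.01e+09 cm^-3

1.01e+09


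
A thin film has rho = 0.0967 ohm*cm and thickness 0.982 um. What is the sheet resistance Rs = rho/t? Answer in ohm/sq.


Step 1: Convert thickness to cm: t = 0.982 um = 9.8200e-05 cm
Step 2: Rs = rho / t = 0.0967 / 9.8200e-05
Step 3: Rs = 984.7 ohm/sq

984.7


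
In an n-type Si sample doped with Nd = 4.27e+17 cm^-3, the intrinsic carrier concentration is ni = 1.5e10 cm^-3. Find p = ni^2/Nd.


Step 1: Since Nd >> ni, n ≈ Nd = 4.27e+17 cm^-3
Step 2: p = ni^2 / n = (1.5e10)^2 / 4.27e+17
Step 3: p = 2.25e20 / 4.27e+17 = 5.27e+02 cm^-3

5.27e+02


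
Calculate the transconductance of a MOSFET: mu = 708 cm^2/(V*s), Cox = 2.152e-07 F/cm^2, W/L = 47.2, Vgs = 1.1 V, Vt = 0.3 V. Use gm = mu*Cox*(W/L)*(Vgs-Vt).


Step 1: Vov = Vgs - Vt = 1.1 - 0.3 = 0.8 V
Step 2: gm = mu * Cox * (W/L) * Vov
Step 3: gm = 708 * 2.152e-07 * 47.2 * 0.8 = 5.75e-03 S

5.75e-03


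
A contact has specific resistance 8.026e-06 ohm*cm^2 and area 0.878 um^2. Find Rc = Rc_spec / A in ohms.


Step 1: Convert area to cm^2: 0.878 um^2 = 8.7800e-09 cm^2
Step 2: Rc = Rc_spec / A = 8.026e-06 / 8.7800e-09
Step 3: Rc = 9.14e+02 ohms

9.14e+02


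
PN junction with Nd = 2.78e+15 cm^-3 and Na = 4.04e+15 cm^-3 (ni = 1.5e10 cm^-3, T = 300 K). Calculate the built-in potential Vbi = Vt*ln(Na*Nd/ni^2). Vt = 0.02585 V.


Step 1: Compute Na*Nd/ni^2 = 4.04e+15 * 2.78e+15 / (1.5e10)^2 = 4.9916e+10
Step 2: ln(4.9916e+10) = 24.6336
Step 3: Vbi = 0.02585 * 24.6336 = 0.637 V

0.637


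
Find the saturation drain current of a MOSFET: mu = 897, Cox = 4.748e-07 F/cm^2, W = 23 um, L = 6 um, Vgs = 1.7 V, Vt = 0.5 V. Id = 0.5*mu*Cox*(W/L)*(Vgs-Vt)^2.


Step 1: Overdrive voltage Vov = Vgs - Vt = 1.7 - 0.5 = 1.2 V
Step 2: W/L = 23/6 = 3.83333
Step 3: Id = 0.5 * 897 * 4.748e-07 * 3.83333 * 1.2^2
Step 4: Id = 1.18e-03 A

1.18e-03
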